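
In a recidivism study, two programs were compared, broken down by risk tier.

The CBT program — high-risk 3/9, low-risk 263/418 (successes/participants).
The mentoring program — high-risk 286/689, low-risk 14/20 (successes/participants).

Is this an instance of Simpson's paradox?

High-risk: the CBT program 3/9 = 33.3%, the mentoring program 286/689 = 41.5% → the mentoring program
Low-risk: the CBT program 263/418 = 62.9%, the mentoring program 14/20 = 70.0% → the mentoring program
Overall: the CBT program 266/427 = 62.3%, the mentoring program 300/709 = 42.3% → the CBT program
The mentoring program wins each risk group but the CBT program wins overall — the comparison reverses. The mentoring program's participants skew toward high-risk, which has a lower base rate.

Yes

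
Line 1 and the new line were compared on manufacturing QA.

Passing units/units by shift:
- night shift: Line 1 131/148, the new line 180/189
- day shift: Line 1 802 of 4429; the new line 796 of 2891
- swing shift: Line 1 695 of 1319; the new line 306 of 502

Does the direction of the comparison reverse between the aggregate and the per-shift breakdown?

Night shift: Line 1 131/148 = 88.5%, the new line 180/189 = 95.2% → the new line
Day shift: Line 1 802/4429 = 18.1%, the new line 796/2891 = 27.5% → the new line
Swing shift: Line 1 695/1319 = 52.7%, the new line 306/502 = 61.0% → the new line
Overall: Line 1 1628/5896 = 27.6%, the new line 1282/3582 = 35.8% → the new line
The new line wins overall and in every shift group — no reversal.

No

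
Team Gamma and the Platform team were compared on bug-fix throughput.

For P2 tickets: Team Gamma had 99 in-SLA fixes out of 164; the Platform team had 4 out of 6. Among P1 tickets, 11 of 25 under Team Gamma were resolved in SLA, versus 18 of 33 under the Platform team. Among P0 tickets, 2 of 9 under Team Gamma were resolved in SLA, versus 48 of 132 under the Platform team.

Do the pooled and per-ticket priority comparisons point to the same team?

No

P2: Team Gamma 99/164 = 60.4%, the Platform team 4/6 = 66.7% → the Platform team
P1: Team Gamma 11/25 = 44.0%, the Platform team 18/33 = 54.5% → the Platform team
P0: Team Gamma 2/9 = 22.2%, the Platform team 48/132 = 36.4% → the Platform team
Overall: Team Gamma 112/198 = 56.6%, the Platform team 70/171 = 40.9% → Team Gamma
The Platform team wins each ticket group but Team Gamma wins overall — the comparison reverses. The Platform team's tickets skew toward P0, which has a lower base rate.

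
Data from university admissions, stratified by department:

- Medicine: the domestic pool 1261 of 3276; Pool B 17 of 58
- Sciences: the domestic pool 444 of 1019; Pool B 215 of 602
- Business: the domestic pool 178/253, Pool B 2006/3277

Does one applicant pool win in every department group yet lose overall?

Yes

Medicine: the domestic pool 1261/3276 = 38.5%, Pool B 17/58 = 29.3% → the domestic pool
Sciences: the domestic pool 444/1019 = 43.6%, Pool B 215/602 = 35.7% → the domestic pool
Business: the domestic pool 178/253 = 70.4%, Pool B 2006/3277 = 61.2% → the domestic pool
Overall: the domestic pool 1883/4548 = 41.4%, Pool B 2238/3937 = 56.8% → Pool B
The domestic pool wins each department group but Pool B wins overall — the comparison reverses. The domestic pool's applicants skew toward Medicine, which has a lower base rate.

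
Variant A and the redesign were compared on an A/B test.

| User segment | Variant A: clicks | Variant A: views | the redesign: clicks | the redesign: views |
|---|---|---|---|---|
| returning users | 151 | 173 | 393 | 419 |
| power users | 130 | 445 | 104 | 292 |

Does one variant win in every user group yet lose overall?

Returning users: Variant A 151/173 = 87.3%, the redesign 393/419 = 93.8% → the redesign
Power users: Variant A 130/445 = 29.2%, the redesign 104/292 = 35.6% → the redesign
Overall: Variant A 281/618 = 45.5%, the redesign 497/711 = 69.9% → the redesign
The redesign wins overall and in every user group — no reversal.

No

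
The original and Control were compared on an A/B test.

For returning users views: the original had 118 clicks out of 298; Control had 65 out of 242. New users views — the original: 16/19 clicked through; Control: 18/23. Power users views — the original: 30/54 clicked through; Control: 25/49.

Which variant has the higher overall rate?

Returning users: the original 118/298 = 39.6%, Control 65/242 = 26.9% → the original
New users: the original 16/19 = 84.2%, Control 18/23 = 78.3% → the original
Power users: the original 30/54 = 55.6%, Control 25/49 = 51.0% → the original
Overall: the original 164/371 = 44.2%, Control 108/314 = 34.4% → the original

the original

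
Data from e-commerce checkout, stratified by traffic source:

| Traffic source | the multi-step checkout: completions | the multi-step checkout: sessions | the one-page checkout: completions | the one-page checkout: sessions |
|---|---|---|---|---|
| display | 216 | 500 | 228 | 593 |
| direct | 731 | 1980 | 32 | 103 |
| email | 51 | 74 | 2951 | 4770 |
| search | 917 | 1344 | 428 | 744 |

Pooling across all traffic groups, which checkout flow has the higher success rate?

Display: the multi-step checkout 216/500 = 43.2%, the one-page checkout 228/593 = 38.4% → the multi-step checkout
Direct: the multi-step checkout 731/1980 = 36.9%, the one-page checkout 32/103 = 31.1% → the multi-step checkout
Email: the multi-step checkout 51/74 = 68.9%, the one-page checkout 2951/4770 = 61.9% → the multi-step checkout
Search: the multi-step checkout 917/1344 = 68.2%, the one-page checkout 428/744 = 57.5% → the multi-step checkout
Overall: the multi-step checkout 1915/3898 = 49.1%, the one-page checkout 3639/6210 = 58.6% → the one-page checkout
(The multi-step checkout wins every traffic group but the one-page checkout wins overall — the multi-step checkout's sessions skew toward the low-rate direct group.)

the one-page checkout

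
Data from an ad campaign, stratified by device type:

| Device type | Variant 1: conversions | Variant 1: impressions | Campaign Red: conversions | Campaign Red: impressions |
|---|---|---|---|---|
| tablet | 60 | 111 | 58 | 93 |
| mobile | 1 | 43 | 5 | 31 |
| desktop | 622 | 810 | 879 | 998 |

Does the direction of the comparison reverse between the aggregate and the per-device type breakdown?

Tablet: Variant 1 60/111 = 54.1%, Campaign Red 58/93 = 62.4% → Campaign Red
Mobile: Variant 1 1/43 = 2.3%, Campaign Red 5/31 = 16.1% → Campaign Red
Desktop: Variant 1 622/810 = 76.8%, Campaign Red 879/998 = 88.1% → Campaign Red
Overall: Variant 1 683/964 = 70.9%, Campaign Red 942/1122 = 84.0% → Campaign Red
Campaign Red wins overall and in every device group — no reversal.

No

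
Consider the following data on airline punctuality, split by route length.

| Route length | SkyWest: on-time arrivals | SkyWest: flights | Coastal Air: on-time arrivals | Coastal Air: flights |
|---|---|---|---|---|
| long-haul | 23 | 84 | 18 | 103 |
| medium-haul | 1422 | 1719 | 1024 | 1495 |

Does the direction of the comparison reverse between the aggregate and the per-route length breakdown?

Long-haul: SkyWest 23/84 = 27.4%, Coastal Air 18/103 = 17.5% → SkyWest
Medium-haul: SkyWest 1422/1719 = 82.7%, Coastal Air 1024/1495 = 68.5% → SkyWest
Overall: SkyWest 1445/1803 = 80.1%, Coastal Air 1042/1598 = 65.2% → SkyWest
SkyWest wins overall and in every route group — no reversal.

No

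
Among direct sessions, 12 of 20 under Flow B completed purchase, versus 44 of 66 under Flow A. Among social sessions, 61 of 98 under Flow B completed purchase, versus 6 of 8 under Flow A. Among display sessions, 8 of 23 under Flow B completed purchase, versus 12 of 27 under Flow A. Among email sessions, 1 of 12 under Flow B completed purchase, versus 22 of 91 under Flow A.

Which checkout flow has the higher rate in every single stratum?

Direct: Flow B 12/20 = 60.0%, Flow A 44/66 = 66.7% → Flow A
Social: Flow B 61/98 = 62.2%, Flow A 6/8 = 75.0% → Flow A
Display: Flow B 8/23 = 34.8%, Flow A 12/27 = 44.4% → Flow A
Email: Flow B 1/12 = 8.3%, Flow A 22/91 = 24.2% → Flow A
Flow A has the higher rate in all 4 groups.

Flow A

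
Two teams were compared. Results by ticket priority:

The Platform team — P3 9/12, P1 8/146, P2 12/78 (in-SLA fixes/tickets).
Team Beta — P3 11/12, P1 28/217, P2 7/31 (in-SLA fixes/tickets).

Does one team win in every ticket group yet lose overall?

P3: the Platform team 9/12 = 75.0%, Team Beta 11/12 = 91.7% → Team Beta
P1: the Platform team 8/146 = 5.5%, Team Beta 28/217 = 12.9% → Team Beta
P2: the Platform team 12/78 = 15.4%, Team Beta 7/31 = 22.6% → Team Beta
Overall: the Platform team 29/236 = 12.3%, Team Beta 46/260 = 17.7% → Team Beta
Team Beta wins overall and in every ticket group — no reversal.

No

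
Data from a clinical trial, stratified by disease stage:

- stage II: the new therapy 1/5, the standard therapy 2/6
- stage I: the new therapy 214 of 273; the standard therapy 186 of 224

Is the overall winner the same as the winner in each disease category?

Yes

Stage II: the new therapy 1/5 = 20.0%, the standard therapy 2/6 = 33.3% → the standard therapy
Stage I: the new therapy 214/273 = 78.4%, the standard therapy 186/224 = 83.0% → the standard therapy
Overall: the new therapy 215/278 = 77.3%, the standard therapy 188/230 = 81.7% → the standard therapy
The standard therapy wins overall and in every disease group — no reversal.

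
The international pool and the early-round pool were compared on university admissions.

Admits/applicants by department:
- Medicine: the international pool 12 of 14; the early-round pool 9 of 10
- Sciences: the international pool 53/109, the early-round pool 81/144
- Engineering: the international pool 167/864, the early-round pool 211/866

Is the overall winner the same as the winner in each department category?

Yes

Medicine: the international pool 12/14 = 85.7%, the early-round pool 9/10 = 90.0% → the early-round pool
Sciences: the international pool 53/109 = 48.6%, the early-round pool 81/144 = 56.2% → the early-round pool
Engineering: the international pool 167/864 = 19.3%, the early-round pool 211/866 = 24.4% → the early-round pool
Overall: the international pool 232/987 = 23.5%, the early-round pool 301/1020 = 29.5% → the early-round pool
The early-round pool wins overall and in every department group — no reversal.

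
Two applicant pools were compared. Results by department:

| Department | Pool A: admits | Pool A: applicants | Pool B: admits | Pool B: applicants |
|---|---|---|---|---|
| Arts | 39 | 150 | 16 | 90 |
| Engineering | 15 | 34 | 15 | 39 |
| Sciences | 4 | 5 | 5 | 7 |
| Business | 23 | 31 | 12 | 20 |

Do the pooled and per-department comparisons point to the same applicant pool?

Arts: Pool A 39/150 = 26.0%, Pool B 16/90 = 17.8% → Pool A
Engineering: Pool A 15/34 = 44.1%, Pool B 15/39 = 38.5% → Pool A
Sciences: Pool A 4/5 = 80.0%, Pool B 5/7 = 71.4% → Pool A
Business: Pool A 23/31 = 74.2%, Pool B 12/20 = 60.0% → Pool A
Overall: Pool A 81/220 = 36.8%, Pool B 48/156 = 30.8% → Pool A
Pool A wins overall and in every department group — no reversal.

Yes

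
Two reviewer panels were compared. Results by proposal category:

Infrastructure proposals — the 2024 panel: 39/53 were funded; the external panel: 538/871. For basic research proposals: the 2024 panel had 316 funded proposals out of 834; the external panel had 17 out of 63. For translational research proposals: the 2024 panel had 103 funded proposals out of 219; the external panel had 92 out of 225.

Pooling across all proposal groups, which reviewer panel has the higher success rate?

the external panel

Infrastructure: the 2024 panel 39/53 = 73.6%, the external panel 538/871 = 61.8% → the 2024 panel
Basic research: the 2024 panel 316/834 = 37.9%, the external panel 17/63 = 27.0% → the 2024 panel
Translational research: the 2024 panel 103/219 = 47.0%, the external panel 92/225 = 40.9% → the 2024 panel
Overall: the 2024 panel 458/1106 = 41.4%, the external panel 647/1159 = 55.8% → the external panel
(The 2024 panel wins every proposal group but the external panel wins overall — the 2024 panel's proposals skew toward the low-rate basic research group.)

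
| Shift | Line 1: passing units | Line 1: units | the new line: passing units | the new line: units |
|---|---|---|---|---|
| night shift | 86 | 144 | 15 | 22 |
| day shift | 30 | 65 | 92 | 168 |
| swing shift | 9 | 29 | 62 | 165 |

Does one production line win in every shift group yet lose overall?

Yes

Night shift: Line 1 86/144 = 59.7%, the new line 15/22 = 68.2% → the new line
Day shift: Line 1 30/65 = 46.2%, the new line 92/168 = 54.8% → the new line
Swing shift: Line 1 9/29 = 31.0%, the new line 62/165 = 37.6% → the new line
Overall: Line 1 125/238 = 52.5%, the new line 169/355 = 47.6% → Line 1
The new line wins each shift group but Line 1 wins overall — the comparison reverses. The new line's units skew toward swing shift, which has a lower base rate.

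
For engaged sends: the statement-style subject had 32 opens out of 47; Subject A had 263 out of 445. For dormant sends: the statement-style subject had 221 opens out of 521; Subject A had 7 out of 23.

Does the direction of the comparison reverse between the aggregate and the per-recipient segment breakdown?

Yes

Engaged: the statement-style subject 32/47 = 68.1%, Subject A 263/445 = 59.1% → the statement-style subject
Dormant: the statement-style subject 221/521 = 42.4%, Subject A 7/23 = 30.4% → the statement-style subject
Overall: the statement-style subject 253/568 = 44.5%, Subject A 270/468 = 57.7% → Subject A
The statement-style subject wins each recipient group but Subject A wins overall — the comparison reverses. The statement-style subject's sends skew toward dormant, which has a lower base rate.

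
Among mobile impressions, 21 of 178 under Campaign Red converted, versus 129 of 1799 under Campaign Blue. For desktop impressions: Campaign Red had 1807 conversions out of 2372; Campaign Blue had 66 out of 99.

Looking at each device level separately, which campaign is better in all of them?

Campaign Red

Mobile: Campaign Red 21/178 = 11.8%, Campaign Blue 129/1799 = 7.2% → Campaign Red
Desktop: Campaign Red 1807/2372 = 76.2%, Campaign Blue 66/99 = 66.7% → Campaign Red
Campaign Red has the higher rate in both groups.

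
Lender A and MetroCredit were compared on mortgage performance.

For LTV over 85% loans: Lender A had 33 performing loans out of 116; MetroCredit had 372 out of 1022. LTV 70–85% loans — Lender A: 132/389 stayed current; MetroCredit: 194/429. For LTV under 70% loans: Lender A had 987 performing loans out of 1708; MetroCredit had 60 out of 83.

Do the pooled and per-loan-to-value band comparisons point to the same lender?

LTV over 85%: Lender A 33/116 = 28.4%, MetroCredit 372/1022 = 36.4% → MetroCredit
LTV 70–85%: Lender A 132/389 = 33.9%, MetroCredit 194/429 = 45.2% → MetroCredit
LTV under 70%: Lender A 987/1708 = 57.8%, MetroCredit 60/83 = 72.3% → MetroCredit
Overall: Lender A 1152/2213 = 52.1%, MetroCredit 626/1534 = 40.8% → Lender A
MetroCredit wins each loan-to-value group but Lender A wins overall — the comparison reverses. MetroCredit's loans skew toward LTV over 85%, which has a lower base rate.

No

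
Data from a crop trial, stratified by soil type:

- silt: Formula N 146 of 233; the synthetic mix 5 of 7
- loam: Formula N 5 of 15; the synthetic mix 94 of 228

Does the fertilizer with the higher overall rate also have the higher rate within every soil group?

Silt: Formula N 146/233 = 62.7%, the synthetic mix 5/7 = 71.4% → the synthetic mix
Loam: Formula N 5/15 = 33.3%, the synthetic mix 94/228 = 41.2% → the synthetic mix
Overall: Formula N 151/248 = 60.9%, the synthetic mix 99/235 = 42.1% → Formula N
The synthetic mix wins each soil group but Formula N wins overall — the comparison reverses. The synthetic mix's plots skew toward loam, which has a lower base rate.

No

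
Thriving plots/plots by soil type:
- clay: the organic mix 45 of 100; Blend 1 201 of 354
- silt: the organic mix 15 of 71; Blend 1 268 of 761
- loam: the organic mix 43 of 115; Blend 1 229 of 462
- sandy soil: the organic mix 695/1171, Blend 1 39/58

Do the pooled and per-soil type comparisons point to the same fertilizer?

No

Clay: the organic mix 45/100 = 45.0%, Blend 1 201/354 = 56.8% → Blend 1
Silt: the organic mix 15/71 = 21.1%, Blend 1 268/761 = 35.2% → Blend 1
Loam: the organic mix 43/115 = 37.4%, Blend 1 229/462 = 49.6% → Blend 1
Sandy soil: the organic mix 695/1171 = 59.4%, Blend 1 39/58 = 67.2% → Blend 1
Overall: the organic mix 798/1457 = 54.8%, Blend 1 737/1635 = 45.1% → the organic mix
Blend 1 wins each soil group but the organic mix wins overall — the comparison reverses. Blend 1's plots skew toward silt, which has a lower base rate.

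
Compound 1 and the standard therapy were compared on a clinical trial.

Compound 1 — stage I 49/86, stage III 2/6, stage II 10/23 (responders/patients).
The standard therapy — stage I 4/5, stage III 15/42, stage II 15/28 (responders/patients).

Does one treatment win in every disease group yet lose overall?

Stage I: Compound 1 49/86 = 57.0%, the standard therapy 4/5 = 80.0% → the standard therapy
Stage III: Compound 1 2/6 = 33.3%, the standard therapy 15/42 = 35.7% → the standard therapy
Stage II: Compound 1 10/23 = 43.5%, the standard therapy 15/28 = 53.6% → the standard therapy
Overall: Compound 1 61/115 = 53.0%, the standard therapy 34/75 = 45.3% → Compound 1
The standard therapy wins each disease group but Compound 1 wins overall — the comparison reverses. The standard therapy's patients skew toward stage III, which has a lower base rate.

Yes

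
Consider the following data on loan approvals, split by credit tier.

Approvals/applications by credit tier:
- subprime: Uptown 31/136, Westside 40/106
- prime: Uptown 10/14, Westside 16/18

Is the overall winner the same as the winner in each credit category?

Subprime: Uptown 31/136 = 22.8%, Westside 40/106 = 37.7% → Westside
Prime: Uptown 10/14 = 71.4%, Westside 16/18 = 88.9% → Westside
Overall: Uptown 41/150 = 27.3%, Westside 56/124 = 45.2% → Westside
Westside wins overall and in every credit group — no reversal.

Yes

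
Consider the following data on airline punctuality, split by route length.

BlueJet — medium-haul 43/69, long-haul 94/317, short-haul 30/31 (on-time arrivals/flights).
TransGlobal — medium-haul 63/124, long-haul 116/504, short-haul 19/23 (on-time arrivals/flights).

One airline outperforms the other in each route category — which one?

Medium-haul: BlueJet 43/69 = 62.3%, TransGlobal 63/124 = 50.8% → BlueJet
Long-haul: BlueJet 94/317 = 29.7%, TransGlobal 116/504 = 23.0% → BlueJet
Short-haul: BlueJet 30/31 = 96.8%, TransGlobal 19/23 = 82.6% → BlueJet
BlueJet has the higher rate in all 3 groups.

BlueJet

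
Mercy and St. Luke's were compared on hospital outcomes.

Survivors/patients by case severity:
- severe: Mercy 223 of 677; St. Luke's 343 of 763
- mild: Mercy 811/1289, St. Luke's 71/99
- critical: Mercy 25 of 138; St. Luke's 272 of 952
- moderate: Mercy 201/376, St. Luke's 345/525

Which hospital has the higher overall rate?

Severe: Mercy 223/677 = 32.9%, St. Luke's 343/763 = 45.0% → St. Luke's
Mild: Mercy 811/1289 = 62.9%, St. Luke's 71/99 = 71.7% → St. Luke's
Critical: Mercy 25/138 = 18.1%, St. Luke's 272/952 = 28.6% → St. Luke's
Moderate: Mercy 201/376 = 53.5%, St. Luke's 345/525 = 65.7% → St. Luke's
Overall: Mercy 1260/2480 = 50.8%, St. Luke's 1031/2339 = 44.1% → Mercy
(St. Luke's wins every case group but Mercy wins overall — St. Luke's's patients skew toward the low-rate critical group.)

Mercy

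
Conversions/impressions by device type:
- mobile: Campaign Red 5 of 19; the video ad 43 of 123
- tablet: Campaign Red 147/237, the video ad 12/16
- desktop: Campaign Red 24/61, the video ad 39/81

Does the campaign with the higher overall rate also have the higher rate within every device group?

No

Mobile: Campaign Red 5/19 = 26.3%, the video ad 43/123 = 35.0% → the video ad
Tablet: Campaign Red 147/237 = 62.0%, the video ad 12/16 = 75.0% → the video ad
Desktop: Campaign Red 24/61 = 39.3%, the video ad 39/81 = 48.1% → the video ad
Overall: Campaign Red 176/317 = 55.5%, the video ad 94/220 = 42.7% → Campaign Red
The video ad wins each device group but Campaign Red wins overall — the comparison reverses. The video ad's impressions skew toward mobile, which has a lower base rate.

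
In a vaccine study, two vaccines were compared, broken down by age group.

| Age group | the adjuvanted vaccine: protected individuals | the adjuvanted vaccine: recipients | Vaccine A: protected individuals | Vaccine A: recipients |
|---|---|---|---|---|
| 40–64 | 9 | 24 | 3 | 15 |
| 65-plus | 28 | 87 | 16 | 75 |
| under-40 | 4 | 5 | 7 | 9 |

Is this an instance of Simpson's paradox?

40–64: the adjuvanted vaccine 9/24 = 37.5%, Vaccine A 3/15 = 20.0% → the adjuvanted vaccine
65-plus: the adjuvanted vaccine 28/87 = 32.2%, Vaccine A 16/75 = 21.3% → the adjuvanted vaccine
Under-40: the adjuvanted vaccine 4/5 = 80.0%, Vaccine A 7/9 = 77.8% → the adjuvanted vaccine
Overall: the adjuvanted vaccine 41/116 = 35.3%, Vaccine A 26/99 = 26.3% → the adjuvanted vaccine
The adjuvanted vaccine wins overall and in every age group — no reversal.

No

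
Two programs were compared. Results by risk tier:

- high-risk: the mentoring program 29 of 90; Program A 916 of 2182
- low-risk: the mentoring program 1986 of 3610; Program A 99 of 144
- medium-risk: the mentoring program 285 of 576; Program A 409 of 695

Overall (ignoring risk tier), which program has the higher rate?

High-risk: the mentoring program 29/90 = 32.2%, Program A 916/2182 = 42.0% → Program A
Low-risk: the mentoring program 1986/3610 = 55.0%, Program A 99/144 = 68.8% → Program A
Medium-risk: the mentoring program 285/576 = 49.5%, Program A 409/695 = 58.8% → Program A
Overall: the mentoring program 2300/4276 = 53.8%, Program A 1424/3021 = 47.1% → the mentoring program
(Program A wins every risk group but the mentoring program wins overall — Program A's participants skew toward the low-rate high-risk group.)

the mentoring program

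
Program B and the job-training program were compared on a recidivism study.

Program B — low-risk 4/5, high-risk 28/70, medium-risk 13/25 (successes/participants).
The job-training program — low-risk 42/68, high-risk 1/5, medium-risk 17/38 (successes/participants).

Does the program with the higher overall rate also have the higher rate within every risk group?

Low-risk: Program B 4/5 = 80.0%, the job-training program 42/68 = 61.8% → Program B
High-risk: Program B 28/70 = 40.0%, the job-training program 1/5 = 20.0% → Program B
Medium-risk: Program B 13/25 = 52.0%, the job-training program 17/38 = 44.7% → Program B
Overall: Program B 45/100 = 45.0%, the job-training program 60/111 = 54.1% → the job-training program
Program B wins each risk group but the job-training program wins overall — the comparison reverses. Program B's participants skew toward high-risk, which has a lower base rate.

No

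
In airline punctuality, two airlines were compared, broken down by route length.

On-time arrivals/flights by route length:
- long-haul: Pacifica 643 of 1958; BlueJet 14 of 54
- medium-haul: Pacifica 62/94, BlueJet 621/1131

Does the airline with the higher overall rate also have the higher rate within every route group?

Long-haul: Pacifica 643/1958 = 32.8%, BlueJet 14/54 = 25.9% → Pacifica
Medium-haul: Pacifica 62/94 = 66.0%, BlueJet 621/1131 = 54.9% → Pacifica
Overall: Pacifica 705/2052 = 34.4%, BlueJet 635/1185 = 53.6% → BlueJet
Pacifica wins each route group but BlueJet wins overall — the comparison reverses. Pacifica's flights skew toward long-haul, which has a lower base rate.

No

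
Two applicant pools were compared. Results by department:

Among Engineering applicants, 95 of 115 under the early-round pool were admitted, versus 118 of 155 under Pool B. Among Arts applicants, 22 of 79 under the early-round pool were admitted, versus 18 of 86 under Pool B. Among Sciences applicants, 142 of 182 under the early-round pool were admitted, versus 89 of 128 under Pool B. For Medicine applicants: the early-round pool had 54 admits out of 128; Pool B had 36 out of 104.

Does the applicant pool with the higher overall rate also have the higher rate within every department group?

Engineering: the early-round pool 95/115 = 82.6%, Pool B 118/155 = 76.1% → the early-round pool
Arts: the early-round pool 22/79 = 27.8%, Pool B 18/86 = 20.9% → the early-round pool
Sciences: the early-round pool 142/182 = 78.0%, Pool B 89/128 = 69.5% → the early-round pool
Medicine: the early-round pool 54/128 = 42.2%, Pool B 36/104 = 34.6% → the early-round pool
Overall: the early-round pool 313/504 = 62.1%, Pool B 261/473 = 55.2% → the early-round pool
The early-round pool wins overall and in every department group — no reversal.

Yes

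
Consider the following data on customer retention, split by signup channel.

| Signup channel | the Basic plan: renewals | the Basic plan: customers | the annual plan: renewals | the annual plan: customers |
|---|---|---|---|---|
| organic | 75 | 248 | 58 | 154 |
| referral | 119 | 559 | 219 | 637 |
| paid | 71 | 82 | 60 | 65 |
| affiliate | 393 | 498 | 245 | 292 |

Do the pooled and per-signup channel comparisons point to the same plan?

Yes

Organic: the Basic plan 75/248 = 30.2%, the annual plan 58/154 = 37.7% → the annual plan
Referral: the Basic plan 119/559 = 21.3%, the annual plan 219/637 = 34.4% → the annual plan
Paid: the Basic plan 71/82 = 86.6%, the annual plan 60/65 = 92.3% → the annual plan
Affiliate: the Basic plan 393/498 = 78.9%, the annual plan 245/292 = 83.9% → the annual plan
Overall: the Basic plan 658/1387 = 47.4%, the annual plan 582/1148 = 50.7% → the annual plan
The annual plan wins overall and in every signup group — no reversal.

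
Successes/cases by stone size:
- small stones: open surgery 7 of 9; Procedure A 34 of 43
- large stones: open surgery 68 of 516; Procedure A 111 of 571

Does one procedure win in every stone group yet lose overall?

No

Small stones: open surgery 7/9 = 77.8%, Procedure A 34/43 = 79.1% → Procedure A
Large stones: open surgery 68/516 = 13.2%, Procedure A 111/571 = 19.4% → Procedure A
Overall: open surgery 75/525 = 14.3%, Procedure A 145/614 = 23.6% → Procedure A
Procedure A wins overall and in every stone group — no reversal.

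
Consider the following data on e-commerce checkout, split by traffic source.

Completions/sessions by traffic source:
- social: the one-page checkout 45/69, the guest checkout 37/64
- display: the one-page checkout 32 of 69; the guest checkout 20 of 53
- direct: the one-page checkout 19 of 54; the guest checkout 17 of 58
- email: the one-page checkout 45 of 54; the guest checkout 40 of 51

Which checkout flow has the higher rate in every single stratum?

the one-page checkout

Social: the one-page checkout 45/69 = 65.2%, the guest checkout 37/64 = 57.8% → the one-page checkout
Display: the one-page checkout 32/69 = 46.4%, the guest checkout 20/53 = 37.7% → the one-page checkout
Direct: the one-page checkout 19/54 = 35.2%, the guest checkout 17/58 = 29.3% → the one-page checkout
Email: the one-page checkout 45/54 = 83.3%, the guest checkout 40/51 = 78.4% → the one-page checkout
The one-page checkout has the higher rate in all 4 groups.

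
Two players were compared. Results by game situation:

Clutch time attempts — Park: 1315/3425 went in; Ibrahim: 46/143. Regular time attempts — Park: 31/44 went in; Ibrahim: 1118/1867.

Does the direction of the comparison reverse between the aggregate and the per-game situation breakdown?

Clutch time: Park 1315/3425 = 38.4%, Ibrahim 46/143 = 32.2% → Park
Regular time: Park 31/44 = 70.5%, Ibrahim 1118/1867 = 59.9% → Park
Overall: Park 1346/3469 = 38.8%, Ibrahim 1164/2010 = 57.9% → Ibrahim
Park wins each game group but Ibrahim wins overall — the comparison reverses. Park's attempts skew toward clutch time, which has a lower base rate.

Yes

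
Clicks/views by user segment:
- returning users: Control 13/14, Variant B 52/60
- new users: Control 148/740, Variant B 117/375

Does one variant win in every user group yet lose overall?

No

Returning users: Control 13/14 = 92.9%, Variant B 52/60 = 86.7% → Control
New users: Control 148/740 = 20.0%, Variant B 117/375 = 31.2% → Variant B
Overall: Control 161/754 = 21.4%, Variant B 169/435 = 38.9% → Variant B
Neither sweeps: Control wins 1 of 2 groups, Variant B wins 1. Variant B wins overall but not every group — no Simpson reversal.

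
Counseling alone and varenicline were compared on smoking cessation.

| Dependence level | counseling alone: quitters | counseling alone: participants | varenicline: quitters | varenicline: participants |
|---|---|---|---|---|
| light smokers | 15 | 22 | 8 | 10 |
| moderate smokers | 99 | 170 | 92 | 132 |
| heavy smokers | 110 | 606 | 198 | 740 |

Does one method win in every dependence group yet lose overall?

No

Light smokers: counseling alone 15/22 = 68.2%, varenicline 8/10 = 80.0% → varenicline
Moderate smokers: counseling alone 99/170 = 58.2%, varenicline 92/132 = 69.7% → varenicline
Heavy smokers: counseling alone 110/606 = 18.2%, varenicline 198/740 = 26.8% → varenicline
Overall: counseling alone 224/798 = 28.1%, varenicline 298/882 = 33.8% → varenicline
Varenicline wins overall and in every dependence group — no reversal.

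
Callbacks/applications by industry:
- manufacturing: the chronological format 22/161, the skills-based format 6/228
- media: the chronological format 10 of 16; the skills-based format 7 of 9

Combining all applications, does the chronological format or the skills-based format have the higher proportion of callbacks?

the chronological format

Manufacturing: the chronological format 22/161 = 13.7%, the skills-based format 6/228 = 2.6% → the chronological format
Media: the chronological format 10/16 = 62.5%, the skills-based format 7/9 = 77.8% → the skills-based format
Overall: the chronological format 32/177 = 18.1%, the skills-based format 13/237 = 5.5% → the chronological format
(Neither sweeps every industry group, but the chronological format has the higher pooled rate.)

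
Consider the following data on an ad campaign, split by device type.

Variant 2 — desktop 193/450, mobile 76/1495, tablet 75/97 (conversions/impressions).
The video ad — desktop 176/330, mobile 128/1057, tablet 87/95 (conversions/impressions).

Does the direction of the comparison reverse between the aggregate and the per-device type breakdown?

Desktop: Variant 2 193/450 = 42.9%, the video ad 176/330 = 53.3% → the video ad
Mobile: Variant 2 76/1495 = 5.1%, the video ad 128/1057 = 12.1% → the video ad
Tablet: Variant 2 75/97 = 77.3%, the video ad 87/95 = 91.6% → the video ad
Overall: Variant 2 344/2042 = 16.8%, the video ad 391/1482 = 26.4% → the video ad
The video ad wins overall and in every device group — no reversal.

No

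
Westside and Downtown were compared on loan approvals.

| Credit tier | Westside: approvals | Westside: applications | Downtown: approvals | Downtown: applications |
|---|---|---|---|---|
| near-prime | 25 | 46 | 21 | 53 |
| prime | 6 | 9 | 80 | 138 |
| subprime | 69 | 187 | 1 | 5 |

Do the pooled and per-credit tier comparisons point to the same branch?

No

Near-prime: Westside 25/46 = 54.3%, Downtown 21/53 = 39.6% → Westside
Prime: Westside 6/9 = 66.7%, Downtown 80/138 = 58.0% → Westside
Subprime: Westside 69/187 = 36.9%, Downtown 1/5 = 20.0% → Westside
Overall: Westside 100/242 = 41.3%, Downtown 102/196 = 52.0% → Downtown
Westside wins each credit group but Downtown wins overall — the comparison reverses. Westside's applications skew toward subprime, which has a lower base rate.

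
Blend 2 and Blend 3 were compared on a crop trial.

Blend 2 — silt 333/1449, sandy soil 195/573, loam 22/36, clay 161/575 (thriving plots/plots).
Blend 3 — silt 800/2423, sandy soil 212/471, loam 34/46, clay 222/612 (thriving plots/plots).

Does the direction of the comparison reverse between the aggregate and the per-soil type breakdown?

No

Silt: Blend 2 333/1449 = 23.0%, Blend 3 800/2423 = 33.0% → Blend 3
Sandy soil: Blend 2 195/573 = 34.0%, Blend 3 212/471 = 45.0% → Blend 3
Loam: Blend 2 22/36 = 61.1%, Blend 3 34/46 = 73.9% → Blend 3
Clay: Blend 2 161/575 = 28.0%, Blend 3 222/612 = 36.3% → Blend 3
Overall: Blend 2 711/2633 = 27.0%, Blend 3 1268/3552 = 35.7% → Blend 3
Blend 3 wins overall and in every soil group — no reversal.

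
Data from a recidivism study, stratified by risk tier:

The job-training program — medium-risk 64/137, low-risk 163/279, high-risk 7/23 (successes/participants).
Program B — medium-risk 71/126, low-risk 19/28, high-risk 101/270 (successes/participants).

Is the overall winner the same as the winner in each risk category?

No

Medium-risk: the job-training program 64/137 = 46.7%, Program B 71/126 = 56.3% → Program B
Low-risk: the job-training program 163/279 = 58.4%, Program B 19/28 = 67.9% → Program B
High-risk: the job-training program 7/23 = 30.4%, Program B 101/270 = 37.4% → Program B
Overall: the job-training program 234/439 = 53.3%, Program B 191/424 = 45.0% → the job-training program
Program B wins each risk group but the job-training program wins overall — the comparison reverses. Program B's participants skew toward high-risk, which has a lower base rate.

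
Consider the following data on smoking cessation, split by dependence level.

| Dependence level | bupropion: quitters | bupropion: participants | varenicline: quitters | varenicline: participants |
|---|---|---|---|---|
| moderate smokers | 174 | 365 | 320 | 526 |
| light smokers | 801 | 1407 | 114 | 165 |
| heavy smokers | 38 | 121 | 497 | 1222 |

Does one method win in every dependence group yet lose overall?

Moderate smokers: bupropion 174/365 = 47.7%, varenicline 320/526 = 60.8% → varenicline
Light smokers: bupropion 801/1407 = 56.9%, varenicline 114/165 = 69.1% → varenicline
Heavy smokers: bupropion 38/121 = 31.4%, varenicline 497/1222 = 40.7% → varenicline
Overall: bupropion 1013/1893 = 53.5%, varenicline 931/1913 = 48.7% → bupropion
Varenicline wins each dependence group but bupropion wins overall — the comparison reverses. Varenicline's participants skew toward heavy smokers, which has a lower base rate.

Yes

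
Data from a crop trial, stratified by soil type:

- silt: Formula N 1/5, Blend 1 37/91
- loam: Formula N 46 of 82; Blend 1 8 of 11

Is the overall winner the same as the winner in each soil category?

Silt: Formula N 1/5 = 20.0%, Blend 1 37/91 = 40.7% → Blend 1
Loam: Formula N 46/82 = 56.1%, Blend 1 8/11 = 72.7% → Blend 1
Overall: Formula N 47/87 = 54.0%, Blend 1 45/102 = 44.1% → Formula N
Blend 1 wins each soil group but Formula N wins overall — the comparison reverses. Blend 1's plots skew toward silt, which has a lower base rate.

No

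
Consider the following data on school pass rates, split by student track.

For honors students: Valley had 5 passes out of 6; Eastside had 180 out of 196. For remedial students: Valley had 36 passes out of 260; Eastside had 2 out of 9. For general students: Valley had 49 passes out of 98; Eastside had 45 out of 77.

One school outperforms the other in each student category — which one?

Honors: Valley 5/6 = 83.3%, Eastside 180/196 = 91.8% → Eastside
Remedial: Valley 36/260 = 13.8%, Eastside 2/9 = 22.2% → Eastside
General: Valley 49/98 = 50.0%, Eastside 45/77 = 58.4% → Eastside
Eastside has the higher rate in all 3 groups.

Eastside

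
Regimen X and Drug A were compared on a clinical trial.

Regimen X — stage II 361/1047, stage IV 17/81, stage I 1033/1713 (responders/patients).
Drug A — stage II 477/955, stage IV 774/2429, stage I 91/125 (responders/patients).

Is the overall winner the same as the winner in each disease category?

No

Stage II: Regimen X 361/1047 = 34.5%, Drug A 477/955 = 49.9% → Drug A
Stage IV: Regimen X 17/81 = 21.0%, Drug A 774/2429 = 31.9% → Drug A
Stage I: Regimen X 1033/1713 = 60.3%, Drug A 91/125 = 72.8% → Drug A
Overall: Regimen X 1411/2841 = 49.7%, Drug A 1342/3509 = 38.2% → Regimen X
Drug A wins each disease group but Regimen X wins overall — the comparison reverses. Drug A's patients skew toward stage IV, which has a lower base rate.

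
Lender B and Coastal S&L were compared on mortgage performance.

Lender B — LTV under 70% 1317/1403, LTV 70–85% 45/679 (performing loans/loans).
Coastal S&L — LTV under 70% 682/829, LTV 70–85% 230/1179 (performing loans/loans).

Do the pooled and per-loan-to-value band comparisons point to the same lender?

No

LTV under 70%: Lender B 1317/1403 = 93.9%, Coastal S&L 682/829 = 82.3% → Lender B
LTV 70–85%: Lender B 45/679 = 6.6%, Coastal S&L 230/1179 = 19.5% → Coastal S&L
Overall: Lender B 1362/2082 = 65.4%, Coastal S&L 912/2008 = 45.4% → Lender B
Neither sweeps: Lender B wins 1 of 2 groups, Coastal S&L wins 1. Lender B wins overall but not every group — no Simpson reversal.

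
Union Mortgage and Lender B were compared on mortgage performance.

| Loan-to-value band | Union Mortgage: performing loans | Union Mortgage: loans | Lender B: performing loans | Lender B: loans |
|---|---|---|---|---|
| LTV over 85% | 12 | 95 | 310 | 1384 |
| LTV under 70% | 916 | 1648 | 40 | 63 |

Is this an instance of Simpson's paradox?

Yes

LTV over 85%: Union Mortgage 12/95 = 12.6%, Lender B 310/1384 = 22.4% → Lender B
LTV under 70%: Union Mortgage 916/1648 = 55.6%, Lender B 40/63 = 63.5% → Lender B
Overall: Union Mortgage 928/1743 = 53.2%, Lender B 350/1447 = 24.2% → Union Mortgage
Lender B wins each loan-to-value group but Union Mortgage wins overall — the comparison reverses. Lender B's loans skew toward LTV over 85%, which has a lower base rate.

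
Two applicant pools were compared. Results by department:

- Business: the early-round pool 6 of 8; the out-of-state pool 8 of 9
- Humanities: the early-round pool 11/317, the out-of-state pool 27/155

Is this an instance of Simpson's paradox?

Business: the early-round pool 6/8 = 75.0%, the out-of-state pool 8/9 = 88.9% → the out-of-state pool
Humanities: the early-round pool 11/317 = 3.5%, the out-of-state pool 27/155 = 17.4% → the out-of-state pool
Overall: the early-round pool 17/325 = 5.2%, the out-of-state pool 35/164 = 21.3% → the out-of-state pool
The out-of-state pool wins overall and in every department group — no reversal.

No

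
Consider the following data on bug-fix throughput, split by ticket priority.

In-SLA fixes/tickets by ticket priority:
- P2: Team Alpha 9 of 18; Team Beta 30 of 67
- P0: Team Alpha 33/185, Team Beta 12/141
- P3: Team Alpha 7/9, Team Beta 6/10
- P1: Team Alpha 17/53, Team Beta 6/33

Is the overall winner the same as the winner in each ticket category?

Yes

P2: Team Alpha 9/18 = 50.0%, Team Beta 30/67 = 44.8% → Team Alpha
P0: Team Alpha 33/185 = 17.8%, Team Beta 12/141 = 8.5% → Team Alpha
P3: Team Alpha 7/9 = 77.8%, Team Beta 6/10 = 60.0% → Team Alpha
P1: Team Alpha 17/53 = 32.1%, Team Beta 6/33 = 18.2% → Team Alpha
Overall: Team Alpha 66/265 = 24.9%, Team Beta 54/251 = 21.5% → Team Alpha
Team Alpha wins overall and in every ticket group — no reversal.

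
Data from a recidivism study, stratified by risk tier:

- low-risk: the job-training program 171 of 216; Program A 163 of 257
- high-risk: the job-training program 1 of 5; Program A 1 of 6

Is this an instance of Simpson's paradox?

Low-risk: the job-training program 171/216 = 79.2%, Program A 163/257 = 63.4% → the job-training program
High-risk: the job-training program 1/5 = 20.0%, Program A 1/6 = 16.7% → the job-training program
Overall: the job-training program 172/221 = 77.8%, Program A 164/263 = 62.4% → the job-training program
The job-training program wins overall and in every risk group — no reversal.

No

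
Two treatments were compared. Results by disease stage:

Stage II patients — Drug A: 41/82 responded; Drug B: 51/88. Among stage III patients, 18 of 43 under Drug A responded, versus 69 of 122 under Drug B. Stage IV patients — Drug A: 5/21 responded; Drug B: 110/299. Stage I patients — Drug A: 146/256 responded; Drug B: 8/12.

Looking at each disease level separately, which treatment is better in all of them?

Stage II: Drug A 41/82 = 50.0%, Drug B 51/88 = 58.0% → Drug B
Stage III: Drug A 18/43 = 41.9%, Drug B 69/122 = 56.6% → Drug B
Stage IV: Drug A 5/21 = 23.8%, Drug B 110/299 = 36.8% → Drug B
Stage I: Drug A 146/256 = 57.0%, Drug B 8/12 = 66.7% → Drug B
Drug B has the higher rate in all 4 groups.

Drug B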